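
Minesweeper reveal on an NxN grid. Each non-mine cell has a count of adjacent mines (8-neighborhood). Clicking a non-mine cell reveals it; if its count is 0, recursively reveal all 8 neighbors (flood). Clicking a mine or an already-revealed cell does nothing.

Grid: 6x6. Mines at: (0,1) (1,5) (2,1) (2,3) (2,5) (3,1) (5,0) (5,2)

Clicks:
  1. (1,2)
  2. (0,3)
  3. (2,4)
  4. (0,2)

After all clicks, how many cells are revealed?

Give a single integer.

Answer: 7

Derivation:
Click 1 (1,2) count=3: revealed 1 new [(1,2)] -> total=1
Click 2 (0,3) count=0: revealed 5 new [(0,2) (0,3) (0,4) (1,3) (1,4)] -> total=6
Click 3 (2,4) count=3: revealed 1 new [(2,4)] -> total=7
Click 4 (0,2) count=1: revealed 0 new [(none)] -> total=7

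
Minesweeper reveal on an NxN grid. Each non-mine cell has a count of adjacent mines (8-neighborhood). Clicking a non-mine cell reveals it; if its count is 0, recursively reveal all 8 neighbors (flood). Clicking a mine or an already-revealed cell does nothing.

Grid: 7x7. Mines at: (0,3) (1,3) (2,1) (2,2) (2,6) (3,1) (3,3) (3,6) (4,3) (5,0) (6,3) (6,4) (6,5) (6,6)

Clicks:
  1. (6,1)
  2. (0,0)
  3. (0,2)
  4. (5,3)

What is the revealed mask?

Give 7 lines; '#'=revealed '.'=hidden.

Click 1 (6,1) count=1: revealed 1 new [(6,1)] -> total=1
Click 2 (0,0) count=0: revealed 6 new [(0,0) (0,1) (0,2) (1,0) (1,1) (1,2)] -> total=7
Click 3 (0,2) count=2: revealed 0 new [(none)] -> total=7
Click 4 (5,3) count=3: revealed 1 new [(5,3)] -> total=8

Answer: ###....
###....
.......
.......
.......
...#...
.#.....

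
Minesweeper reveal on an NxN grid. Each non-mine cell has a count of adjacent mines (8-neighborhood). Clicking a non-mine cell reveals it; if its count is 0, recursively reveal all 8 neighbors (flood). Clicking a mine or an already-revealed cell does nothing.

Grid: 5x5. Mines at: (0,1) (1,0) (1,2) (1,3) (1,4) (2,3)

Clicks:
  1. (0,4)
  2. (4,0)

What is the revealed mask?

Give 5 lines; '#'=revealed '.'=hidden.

Click 1 (0,4) count=2: revealed 1 new [(0,4)] -> total=1
Click 2 (4,0) count=0: revealed 13 new [(2,0) (2,1) (2,2) (3,0) (3,1) (3,2) (3,3) (3,4) (4,0) (4,1) (4,2) (4,3) (4,4)] -> total=14

Answer: ....#
.....
###..
#####
#####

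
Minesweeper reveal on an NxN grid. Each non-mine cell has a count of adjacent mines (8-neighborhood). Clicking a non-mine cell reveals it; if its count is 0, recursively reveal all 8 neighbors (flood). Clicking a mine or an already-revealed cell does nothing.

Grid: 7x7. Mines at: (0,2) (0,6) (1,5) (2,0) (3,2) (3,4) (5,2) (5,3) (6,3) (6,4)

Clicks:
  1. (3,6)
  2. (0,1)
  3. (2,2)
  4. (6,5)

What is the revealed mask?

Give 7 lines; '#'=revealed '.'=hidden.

Answer: .#.....
.......
..#..##
.....##
.....##
.....##
.....##

Derivation:
Click 1 (3,6) count=0: revealed 10 new [(2,5) (2,6) (3,5) (3,6) (4,5) (4,6) (5,5) (5,6) (6,5) (6,6)] -> total=10
Click 2 (0,1) count=1: revealed 1 new [(0,1)] -> total=11
Click 3 (2,2) count=1: revealed 1 new [(2,2)] -> total=12
Click 4 (6,5) count=1: revealed 0 new [(none)] -> total=12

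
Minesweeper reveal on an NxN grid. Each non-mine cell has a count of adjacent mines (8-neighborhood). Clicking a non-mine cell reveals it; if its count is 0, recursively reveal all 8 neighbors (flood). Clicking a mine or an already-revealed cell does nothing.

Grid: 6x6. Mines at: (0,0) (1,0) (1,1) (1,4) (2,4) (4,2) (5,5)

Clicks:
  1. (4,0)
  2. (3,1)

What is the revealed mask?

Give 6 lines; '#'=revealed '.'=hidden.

Click 1 (4,0) count=0: revealed 8 new [(2,0) (2,1) (3,0) (3,1) (4,0) (4,1) (5,0) (5,1)] -> total=8
Click 2 (3,1) count=1: revealed 0 new [(none)] -> total=8

Answer: ......
......
##....
##....
##....
##....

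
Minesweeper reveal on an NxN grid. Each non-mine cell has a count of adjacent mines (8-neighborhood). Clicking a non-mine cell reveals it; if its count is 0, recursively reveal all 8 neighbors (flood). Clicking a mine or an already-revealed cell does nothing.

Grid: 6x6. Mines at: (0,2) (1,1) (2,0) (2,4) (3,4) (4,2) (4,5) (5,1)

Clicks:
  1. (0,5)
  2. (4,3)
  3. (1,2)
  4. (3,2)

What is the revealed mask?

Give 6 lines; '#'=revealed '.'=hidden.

Click 1 (0,5) count=0: revealed 6 new [(0,3) (0,4) (0,5) (1,3) (1,4) (1,5)] -> total=6
Click 2 (4,3) count=2: revealed 1 new [(4,3)] -> total=7
Click 3 (1,2) count=2: revealed 1 new [(1,2)] -> total=8
Click 4 (3,2) count=1: revealed 1 new [(3,2)] -> total=9

Answer: ...###
..####
......
..#...
...#..
......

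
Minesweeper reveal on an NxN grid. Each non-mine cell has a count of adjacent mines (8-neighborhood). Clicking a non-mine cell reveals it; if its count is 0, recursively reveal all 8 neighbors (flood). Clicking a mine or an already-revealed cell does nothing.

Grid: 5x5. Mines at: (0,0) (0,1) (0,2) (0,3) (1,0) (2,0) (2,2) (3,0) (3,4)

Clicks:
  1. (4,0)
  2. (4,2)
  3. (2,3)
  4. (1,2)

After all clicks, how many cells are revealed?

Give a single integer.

Answer: 9

Derivation:
Click 1 (4,0) count=1: revealed 1 new [(4,0)] -> total=1
Click 2 (4,2) count=0: revealed 6 new [(3,1) (3,2) (3,3) (4,1) (4,2) (4,3)] -> total=7
Click 3 (2,3) count=2: revealed 1 new [(2,3)] -> total=8
Click 4 (1,2) count=4: revealed 1 new [(1,2)] -> total=9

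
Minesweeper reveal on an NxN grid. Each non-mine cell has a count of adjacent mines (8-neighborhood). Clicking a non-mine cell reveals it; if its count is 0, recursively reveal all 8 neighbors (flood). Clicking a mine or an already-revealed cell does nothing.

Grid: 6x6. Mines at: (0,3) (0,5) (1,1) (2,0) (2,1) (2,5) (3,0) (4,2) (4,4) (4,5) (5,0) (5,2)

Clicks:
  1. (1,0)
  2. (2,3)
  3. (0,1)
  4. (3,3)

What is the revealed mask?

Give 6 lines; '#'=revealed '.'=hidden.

Answer: .#....
#.###.
..###.
..###.
......
......

Derivation:
Click 1 (1,0) count=3: revealed 1 new [(1,0)] -> total=1
Click 2 (2,3) count=0: revealed 9 new [(1,2) (1,3) (1,4) (2,2) (2,3) (2,4) (3,2) (3,3) (3,4)] -> total=10
Click 3 (0,1) count=1: revealed 1 new [(0,1)] -> total=11
Click 4 (3,3) count=2: revealed 0 new [(none)] -> total=11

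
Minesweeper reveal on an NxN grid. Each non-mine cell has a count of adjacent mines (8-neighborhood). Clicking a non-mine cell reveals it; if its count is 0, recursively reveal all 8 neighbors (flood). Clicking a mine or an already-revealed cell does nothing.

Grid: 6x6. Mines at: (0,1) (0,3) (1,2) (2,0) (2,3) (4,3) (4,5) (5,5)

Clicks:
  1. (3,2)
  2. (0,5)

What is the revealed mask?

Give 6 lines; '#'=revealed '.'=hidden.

Click 1 (3,2) count=2: revealed 1 new [(3,2)] -> total=1
Click 2 (0,5) count=0: revealed 8 new [(0,4) (0,5) (1,4) (1,5) (2,4) (2,5) (3,4) (3,5)] -> total=9

Answer: ....##
....##
....##
..#.##
......
......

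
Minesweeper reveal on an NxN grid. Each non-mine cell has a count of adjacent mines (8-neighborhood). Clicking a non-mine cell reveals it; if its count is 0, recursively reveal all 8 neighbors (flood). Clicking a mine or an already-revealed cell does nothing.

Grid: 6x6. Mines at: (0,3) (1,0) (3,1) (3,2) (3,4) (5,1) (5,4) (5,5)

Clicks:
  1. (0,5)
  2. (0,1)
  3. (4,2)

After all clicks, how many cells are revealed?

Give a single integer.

Answer: 8

Derivation:
Click 1 (0,5) count=0: revealed 6 new [(0,4) (0,5) (1,4) (1,5) (2,4) (2,5)] -> total=6
Click 2 (0,1) count=1: revealed 1 new [(0,1)] -> total=7
Click 3 (4,2) count=3: revealed 1 new [(4,2)] -> total=8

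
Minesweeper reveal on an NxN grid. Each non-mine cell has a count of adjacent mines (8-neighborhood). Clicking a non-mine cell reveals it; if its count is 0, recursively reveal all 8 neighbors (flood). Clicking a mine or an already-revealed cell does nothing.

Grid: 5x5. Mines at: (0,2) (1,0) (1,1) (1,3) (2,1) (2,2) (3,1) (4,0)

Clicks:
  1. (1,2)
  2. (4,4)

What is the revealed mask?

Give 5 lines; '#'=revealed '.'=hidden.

Answer: .....
..#..
...##
..###
..###

Derivation:
Click 1 (1,2) count=5: revealed 1 new [(1,2)] -> total=1
Click 2 (4,4) count=0: revealed 8 new [(2,3) (2,4) (3,2) (3,3) (3,4) (4,2) (4,3) (4,4)] -> total=9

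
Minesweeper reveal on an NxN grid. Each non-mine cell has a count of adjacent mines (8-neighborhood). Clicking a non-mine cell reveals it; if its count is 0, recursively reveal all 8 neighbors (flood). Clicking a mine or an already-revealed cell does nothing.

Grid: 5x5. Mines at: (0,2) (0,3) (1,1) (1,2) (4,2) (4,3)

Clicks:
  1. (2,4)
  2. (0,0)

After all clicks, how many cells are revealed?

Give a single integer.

Answer: 7

Derivation:
Click 1 (2,4) count=0: revealed 6 new [(1,3) (1,4) (2,3) (2,4) (3,3) (3,4)] -> total=6
Click 2 (0,0) count=1: revealed 1 new [(0,0)] -> total=7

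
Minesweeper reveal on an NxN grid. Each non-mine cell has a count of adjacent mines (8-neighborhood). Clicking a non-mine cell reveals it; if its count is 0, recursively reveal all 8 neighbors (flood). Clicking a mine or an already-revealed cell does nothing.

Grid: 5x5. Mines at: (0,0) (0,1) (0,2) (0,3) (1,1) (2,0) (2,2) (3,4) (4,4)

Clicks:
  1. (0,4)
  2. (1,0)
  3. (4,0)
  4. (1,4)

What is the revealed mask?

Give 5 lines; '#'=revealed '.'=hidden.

Answer: ....#
#...#
.....
####.
####.

Derivation:
Click 1 (0,4) count=1: revealed 1 new [(0,4)] -> total=1
Click 2 (1,0) count=4: revealed 1 new [(1,0)] -> total=2
Click 3 (4,0) count=0: revealed 8 new [(3,0) (3,1) (3,2) (3,3) (4,0) (4,1) (4,2) (4,3)] -> total=10
Click 4 (1,4) count=1: revealed 1 new [(1,4)] -> total=11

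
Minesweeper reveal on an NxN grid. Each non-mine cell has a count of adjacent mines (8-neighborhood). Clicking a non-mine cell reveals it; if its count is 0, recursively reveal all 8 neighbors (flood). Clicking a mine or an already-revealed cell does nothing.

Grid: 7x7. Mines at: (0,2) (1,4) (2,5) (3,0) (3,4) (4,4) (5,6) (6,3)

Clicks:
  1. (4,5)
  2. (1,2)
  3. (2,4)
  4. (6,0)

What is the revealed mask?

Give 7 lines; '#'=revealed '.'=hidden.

Answer: .......
.###...
.####..
.###...
####.#.
####...
###....

Derivation:
Click 1 (4,5) count=3: revealed 1 new [(4,5)] -> total=1
Click 2 (1,2) count=1: revealed 1 new [(1,2)] -> total=2
Click 3 (2,4) count=3: revealed 1 new [(2,4)] -> total=3
Click 4 (6,0) count=0: revealed 19 new [(1,1) (1,3) (2,1) (2,2) (2,3) (3,1) (3,2) (3,3) (4,0) (4,1) (4,2) (4,3) (5,0) (5,1) (5,2) (5,3) (6,0) (6,1) (6,2)] -> total=22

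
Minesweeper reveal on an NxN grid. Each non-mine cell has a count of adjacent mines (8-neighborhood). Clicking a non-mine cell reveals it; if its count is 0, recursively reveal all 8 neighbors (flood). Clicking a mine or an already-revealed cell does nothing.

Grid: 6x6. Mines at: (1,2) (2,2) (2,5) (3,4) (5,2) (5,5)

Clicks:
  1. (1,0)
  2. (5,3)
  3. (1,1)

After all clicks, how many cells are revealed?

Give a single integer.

Answer: 13

Derivation:
Click 1 (1,0) count=0: revealed 12 new [(0,0) (0,1) (1,0) (1,1) (2,0) (2,1) (3,0) (3,1) (4,0) (4,1) (5,0) (5,1)] -> total=12
Click 2 (5,3) count=1: revealed 1 new [(5,3)] -> total=13
Click 3 (1,1) count=2: revealed 0 new [(none)] -> total=13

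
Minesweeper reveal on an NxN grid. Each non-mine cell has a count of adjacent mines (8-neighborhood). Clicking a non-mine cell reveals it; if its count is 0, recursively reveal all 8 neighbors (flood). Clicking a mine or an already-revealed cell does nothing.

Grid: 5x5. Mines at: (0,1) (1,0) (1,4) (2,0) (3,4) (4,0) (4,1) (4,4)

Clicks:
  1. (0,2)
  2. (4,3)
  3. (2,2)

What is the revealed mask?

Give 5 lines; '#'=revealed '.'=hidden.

Answer: ..#..
.###.
.###.
.###.
...#.

Derivation:
Click 1 (0,2) count=1: revealed 1 new [(0,2)] -> total=1
Click 2 (4,3) count=2: revealed 1 new [(4,3)] -> total=2
Click 3 (2,2) count=0: revealed 9 new [(1,1) (1,2) (1,3) (2,1) (2,2) (2,3) (3,1) (3,2) (3,3)] -> total=11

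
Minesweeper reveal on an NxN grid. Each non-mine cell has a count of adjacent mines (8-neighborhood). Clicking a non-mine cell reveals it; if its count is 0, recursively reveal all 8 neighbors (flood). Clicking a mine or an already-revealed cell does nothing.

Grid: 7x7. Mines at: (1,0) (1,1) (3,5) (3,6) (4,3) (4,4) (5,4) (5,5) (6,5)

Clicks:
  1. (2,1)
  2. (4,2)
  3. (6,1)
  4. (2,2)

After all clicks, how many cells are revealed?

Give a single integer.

Click 1 (2,1) count=2: revealed 1 new [(2,1)] -> total=1
Click 2 (4,2) count=1: revealed 1 new [(4,2)] -> total=2
Click 3 (6,1) count=0: revealed 15 new [(2,0) (2,2) (3,0) (3,1) (3,2) (4,0) (4,1) (5,0) (5,1) (5,2) (5,3) (6,0) (6,1) (6,2) (6,3)] -> total=17
Click 4 (2,2) count=1: revealed 0 new [(none)] -> total=17

Answer: 17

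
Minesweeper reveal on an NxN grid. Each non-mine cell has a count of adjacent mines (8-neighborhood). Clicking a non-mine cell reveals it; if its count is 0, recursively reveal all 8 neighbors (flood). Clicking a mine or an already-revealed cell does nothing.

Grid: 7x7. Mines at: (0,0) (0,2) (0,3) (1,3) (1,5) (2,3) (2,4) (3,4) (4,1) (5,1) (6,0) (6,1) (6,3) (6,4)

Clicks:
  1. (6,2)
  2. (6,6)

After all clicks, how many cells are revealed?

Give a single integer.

Click 1 (6,2) count=3: revealed 1 new [(6,2)] -> total=1
Click 2 (6,6) count=0: revealed 10 new [(2,5) (2,6) (3,5) (3,6) (4,5) (4,6) (5,5) (5,6) (6,5) (6,6)] -> total=11

Answer: 11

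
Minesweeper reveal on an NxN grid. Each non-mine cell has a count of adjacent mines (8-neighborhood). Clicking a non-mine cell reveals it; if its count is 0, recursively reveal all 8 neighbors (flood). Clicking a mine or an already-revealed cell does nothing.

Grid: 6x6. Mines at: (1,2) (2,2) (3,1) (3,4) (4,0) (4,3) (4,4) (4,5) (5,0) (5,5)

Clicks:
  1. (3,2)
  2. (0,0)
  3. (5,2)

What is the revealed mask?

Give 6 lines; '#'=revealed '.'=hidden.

Answer: ##....
##....
##....
..#...
......
..#...

Derivation:
Click 1 (3,2) count=3: revealed 1 new [(3,2)] -> total=1
Click 2 (0,0) count=0: revealed 6 new [(0,0) (0,1) (1,0) (1,1) (2,0) (2,1)] -> total=7
Click 3 (5,2) count=1: revealed 1 new [(5,2)] -> total=8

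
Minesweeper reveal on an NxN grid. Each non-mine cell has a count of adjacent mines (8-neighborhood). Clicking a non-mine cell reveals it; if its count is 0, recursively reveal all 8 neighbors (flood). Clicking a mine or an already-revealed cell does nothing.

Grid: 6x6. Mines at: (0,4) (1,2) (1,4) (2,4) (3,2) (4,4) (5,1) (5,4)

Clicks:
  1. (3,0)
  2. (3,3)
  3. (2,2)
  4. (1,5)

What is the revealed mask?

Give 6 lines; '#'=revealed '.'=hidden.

Click 1 (3,0) count=0: revealed 10 new [(0,0) (0,1) (1,0) (1,1) (2,0) (2,1) (3,0) (3,1) (4,0) (4,1)] -> total=10
Click 2 (3,3) count=3: revealed 1 new [(3,3)] -> total=11
Click 3 (2,2) count=2: revealed 1 new [(2,2)] -> total=12
Click 4 (1,5) count=3: revealed 1 new [(1,5)] -> total=13

Answer: ##....
##...#
###...
##.#..
##....
......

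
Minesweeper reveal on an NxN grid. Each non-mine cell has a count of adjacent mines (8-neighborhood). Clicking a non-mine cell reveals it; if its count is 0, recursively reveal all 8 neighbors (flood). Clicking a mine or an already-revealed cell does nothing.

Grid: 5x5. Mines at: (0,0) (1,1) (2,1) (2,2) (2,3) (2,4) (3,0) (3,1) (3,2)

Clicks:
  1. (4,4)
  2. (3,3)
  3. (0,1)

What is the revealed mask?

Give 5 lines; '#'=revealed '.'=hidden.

Answer: .#...
.....
.....
...##
...##

Derivation:
Click 1 (4,4) count=0: revealed 4 new [(3,3) (3,4) (4,3) (4,4)] -> total=4
Click 2 (3,3) count=4: revealed 0 new [(none)] -> total=4
Click 3 (0,1) count=2: revealed 1 new [(0,1)] -> total=5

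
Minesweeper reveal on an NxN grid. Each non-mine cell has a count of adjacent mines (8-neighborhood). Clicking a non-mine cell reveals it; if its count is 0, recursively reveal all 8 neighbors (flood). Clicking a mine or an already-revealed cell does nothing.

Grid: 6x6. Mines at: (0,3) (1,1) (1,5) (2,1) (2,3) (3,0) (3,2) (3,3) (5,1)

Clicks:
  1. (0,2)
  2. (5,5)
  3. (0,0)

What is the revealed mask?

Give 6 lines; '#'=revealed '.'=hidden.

Click 1 (0,2) count=2: revealed 1 new [(0,2)] -> total=1
Click 2 (5,5) count=0: revealed 12 new [(2,4) (2,5) (3,4) (3,5) (4,2) (4,3) (4,4) (4,5) (5,2) (5,3) (5,4) (5,5)] -> total=13
Click 3 (0,0) count=1: revealed 1 new [(0,0)] -> total=14

Answer: #.#...
......
....##
....##
..####
..####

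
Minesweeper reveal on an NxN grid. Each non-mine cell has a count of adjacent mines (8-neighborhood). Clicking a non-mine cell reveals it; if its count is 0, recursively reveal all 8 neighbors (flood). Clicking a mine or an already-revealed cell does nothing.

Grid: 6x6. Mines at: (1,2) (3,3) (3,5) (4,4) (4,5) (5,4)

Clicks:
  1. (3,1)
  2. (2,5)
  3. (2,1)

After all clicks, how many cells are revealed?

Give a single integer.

Click 1 (3,1) count=0: revealed 18 new [(0,0) (0,1) (1,0) (1,1) (2,0) (2,1) (2,2) (3,0) (3,1) (3,2) (4,0) (4,1) (4,2) (4,3) (5,0) (5,1) (5,2) (5,3)] -> total=18
Click 2 (2,5) count=1: revealed 1 new [(2,5)] -> total=19
Click 3 (2,1) count=1: revealed 0 new [(none)] -> total=19

Answer: 19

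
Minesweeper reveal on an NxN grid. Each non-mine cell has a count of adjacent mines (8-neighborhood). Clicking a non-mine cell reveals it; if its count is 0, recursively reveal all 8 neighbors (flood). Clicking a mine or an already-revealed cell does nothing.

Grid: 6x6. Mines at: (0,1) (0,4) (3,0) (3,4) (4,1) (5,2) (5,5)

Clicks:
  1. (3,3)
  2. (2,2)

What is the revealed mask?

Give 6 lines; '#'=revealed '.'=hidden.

Answer: ......
.###..
.###..
.###..
......
......

Derivation:
Click 1 (3,3) count=1: revealed 1 new [(3,3)] -> total=1
Click 2 (2,2) count=0: revealed 8 new [(1,1) (1,2) (1,3) (2,1) (2,2) (2,3) (3,1) (3,2)] -> total=9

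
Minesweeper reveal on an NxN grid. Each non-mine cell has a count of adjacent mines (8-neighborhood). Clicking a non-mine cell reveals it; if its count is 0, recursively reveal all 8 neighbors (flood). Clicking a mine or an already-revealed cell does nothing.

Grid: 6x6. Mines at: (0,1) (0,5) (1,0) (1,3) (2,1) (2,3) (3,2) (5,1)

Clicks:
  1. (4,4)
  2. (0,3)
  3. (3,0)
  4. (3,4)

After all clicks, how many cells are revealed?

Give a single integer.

Click 1 (4,4) count=0: revealed 15 new [(1,4) (1,5) (2,4) (2,5) (3,3) (3,4) (3,5) (4,2) (4,3) (4,4) (4,5) (5,2) (5,3) (5,4) (5,5)] -> total=15
Click 2 (0,3) count=1: revealed 1 new [(0,3)] -> total=16
Click 3 (3,0) count=1: revealed 1 new [(3,0)] -> total=17
Click 4 (3,4) count=1: revealed 0 new [(none)] -> total=17

Answer: 17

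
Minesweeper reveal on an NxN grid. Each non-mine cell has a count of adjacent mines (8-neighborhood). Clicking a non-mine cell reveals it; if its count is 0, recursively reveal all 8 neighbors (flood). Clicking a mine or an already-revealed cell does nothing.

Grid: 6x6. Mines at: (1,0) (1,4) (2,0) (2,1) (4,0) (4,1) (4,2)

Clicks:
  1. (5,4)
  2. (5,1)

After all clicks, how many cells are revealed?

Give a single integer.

Answer: 13

Derivation:
Click 1 (5,4) count=0: revealed 12 new [(2,3) (2,4) (2,5) (3,3) (3,4) (3,5) (4,3) (4,4) (4,5) (5,3) (5,4) (5,5)] -> total=12
Click 2 (5,1) count=3: revealed 1 new [(5,1)] -> total=13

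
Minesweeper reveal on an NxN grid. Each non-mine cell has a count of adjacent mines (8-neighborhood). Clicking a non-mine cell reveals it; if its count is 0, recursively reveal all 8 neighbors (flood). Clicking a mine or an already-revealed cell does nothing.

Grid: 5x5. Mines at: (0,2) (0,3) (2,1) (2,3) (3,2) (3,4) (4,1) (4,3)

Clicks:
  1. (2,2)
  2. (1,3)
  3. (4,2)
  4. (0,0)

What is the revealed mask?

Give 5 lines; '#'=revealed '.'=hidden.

Answer: ##...
##.#.
..#..
.....
..#..

Derivation:
Click 1 (2,2) count=3: revealed 1 new [(2,2)] -> total=1
Click 2 (1,3) count=3: revealed 1 new [(1,3)] -> total=2
Click 3 (4,2) count=3: revealed 1 new [(4,2)] -> total=3
Click 4 (0,0) count=0: revealed 4 new [(0,0) (0,1) (1,0) (1,1)] -> total=7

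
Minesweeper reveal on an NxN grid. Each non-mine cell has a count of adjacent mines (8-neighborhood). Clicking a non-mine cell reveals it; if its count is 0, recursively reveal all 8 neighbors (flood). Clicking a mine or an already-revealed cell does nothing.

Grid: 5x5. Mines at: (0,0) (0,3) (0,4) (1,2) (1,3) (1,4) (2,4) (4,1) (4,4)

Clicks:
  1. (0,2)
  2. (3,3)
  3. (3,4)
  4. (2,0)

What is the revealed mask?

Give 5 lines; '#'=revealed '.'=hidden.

Answer: ..#..
##...
##...
##.##
.....

Derivation:
Click 1 (0,2) count=3: revealed 1 new [(0,2)] -> total=1
Click 2 (3,3) count=2: revealed 1 new [(3,3)] -> total=2
Click 3 (3,4) count=2: revealed 1 new [(3,4)] -> total=3
Click 4 (2,0) count=0: revealed 6 new [(1,0) (1,1) (2,0) (2,1) (3,0) (3,1)] -> total=9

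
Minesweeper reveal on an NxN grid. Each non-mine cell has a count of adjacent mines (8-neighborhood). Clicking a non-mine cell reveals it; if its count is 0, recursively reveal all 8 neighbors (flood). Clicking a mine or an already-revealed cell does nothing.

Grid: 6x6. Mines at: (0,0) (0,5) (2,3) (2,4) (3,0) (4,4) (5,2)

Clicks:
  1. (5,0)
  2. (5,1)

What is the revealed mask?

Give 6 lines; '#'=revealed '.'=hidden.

Answer: ......
......
......
......
##....
##....

Derivation:
Click 1 (5,0) count=0: revealed 4 new [(4,0) (4,1) (5,0) (5,1)] -> total=4
Click 2 (5,1) count=1: revealed 0 new [(none)] -> total=4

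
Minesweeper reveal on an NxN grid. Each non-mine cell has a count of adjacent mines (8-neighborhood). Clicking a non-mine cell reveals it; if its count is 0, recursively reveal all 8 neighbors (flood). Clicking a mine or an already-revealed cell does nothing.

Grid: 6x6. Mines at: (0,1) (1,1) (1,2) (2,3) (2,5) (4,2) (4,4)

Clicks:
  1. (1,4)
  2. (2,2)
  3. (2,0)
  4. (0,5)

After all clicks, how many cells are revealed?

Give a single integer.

Answer: 8

Derivation:
Click 1 (1,4) count=2: revealed 1 new [(1,4)] -> total=1
Click 2 (2,2) count=3: revealed 1 new [(2,2)] -> total=2
Click 3 (2,0) count=1: revealed 1 new [(2,0)] -> total=3
Click 4 (0,5) count=0: revealed 5 new [(0,3) (0,4) (0,5) (1,3) (1,5)] -> total=8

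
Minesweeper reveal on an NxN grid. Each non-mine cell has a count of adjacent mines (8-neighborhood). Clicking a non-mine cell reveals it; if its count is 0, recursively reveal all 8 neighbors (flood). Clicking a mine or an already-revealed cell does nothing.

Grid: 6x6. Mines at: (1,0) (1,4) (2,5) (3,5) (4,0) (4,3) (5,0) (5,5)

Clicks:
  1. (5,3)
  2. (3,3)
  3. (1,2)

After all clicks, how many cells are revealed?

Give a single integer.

Answer: 13

Derivation:
Click 1 (5,3) count=1: revealed 1 new [(5,3)] -> total=1
Click 2 (3,3) count=1: revealed 1 new [(3,3)] -> total=2
Click 3 (1,2) count=0: revealed 11 new [(0,1) (0,2) (0,3) (1,1) (1,2) (1,3) (2,1) (2,2) (2,3) (3,1) (3,2)] -> total=13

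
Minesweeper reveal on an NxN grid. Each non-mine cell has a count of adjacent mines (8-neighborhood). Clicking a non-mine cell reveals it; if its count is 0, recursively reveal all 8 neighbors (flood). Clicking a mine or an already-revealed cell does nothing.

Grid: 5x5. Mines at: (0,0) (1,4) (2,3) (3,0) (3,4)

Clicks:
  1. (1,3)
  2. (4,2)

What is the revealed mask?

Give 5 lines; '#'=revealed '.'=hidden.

Answer: .....
...#.
.....
.###.
.###.

Derivation:
Click 1 (1,3) count=2: revealed 1 new [(1,3)] -> total=1
Click 2 (4,2) count=0: revealed 6 new [(3,1) (3,2) (3,3) (4,1) (4,2) (4,3)] -> total=7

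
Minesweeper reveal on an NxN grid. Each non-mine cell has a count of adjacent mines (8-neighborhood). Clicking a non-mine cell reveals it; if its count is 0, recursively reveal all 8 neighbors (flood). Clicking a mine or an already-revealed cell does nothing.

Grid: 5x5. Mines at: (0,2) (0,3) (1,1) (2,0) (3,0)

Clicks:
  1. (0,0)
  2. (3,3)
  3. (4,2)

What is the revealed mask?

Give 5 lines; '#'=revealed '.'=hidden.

Answer: #....
..###
.####
.####
.####

Derivation:
Click 1 (0,0) count=1: revealed 1 new [(0,0)] -> total=1
Click 2 (3,3) count=0: revealed 15 new [(1,2) (1,3) (1,4) (2,1) (2,2) (2,3) (2,4) (3,1) (3,2) (3,3) (3,4) (4,1) (4,2) (4,3) (4,4)] -> total=16
Click 3 (4,2) count=0: revealed 0 new [(none)] -> total=16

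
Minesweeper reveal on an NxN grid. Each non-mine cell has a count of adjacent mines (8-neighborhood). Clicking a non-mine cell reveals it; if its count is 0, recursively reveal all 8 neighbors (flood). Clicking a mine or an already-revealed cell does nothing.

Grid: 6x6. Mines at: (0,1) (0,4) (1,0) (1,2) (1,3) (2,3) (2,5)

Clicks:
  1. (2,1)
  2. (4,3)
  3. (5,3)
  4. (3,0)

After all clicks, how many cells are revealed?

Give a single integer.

Click 1 (2,1) count=2: revealed 1 new [(2,1)] -> total=1
Click 2 (4,3) count=0: revealed 20 new [(2,0) (2,2) (3,0) (3,1) (3,2) (3,3) (3,4) (3,5) (4,0) (4,1) (4,2) (4,3) (4,4) (4,5) (5,0) (5,1) (5,2) (5,3) (5,4) (5,5)] -> total=21
Click 3 (5,3) count=0: revealed 0 new [(none)] -> total=21
Click 4 (3,0) count=0: revealed 0 new [(none)] -> total=21

Answer: 21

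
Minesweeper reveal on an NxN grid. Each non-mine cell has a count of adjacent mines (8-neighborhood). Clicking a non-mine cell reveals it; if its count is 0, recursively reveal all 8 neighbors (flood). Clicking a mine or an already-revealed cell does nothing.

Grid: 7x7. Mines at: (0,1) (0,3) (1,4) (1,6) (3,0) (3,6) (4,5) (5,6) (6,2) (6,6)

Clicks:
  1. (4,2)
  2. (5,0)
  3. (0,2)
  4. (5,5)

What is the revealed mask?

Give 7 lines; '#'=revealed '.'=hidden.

Answer: ..#....
.###...
.####..
.####..
#####..
######.
##.....

Derivation:
Click 1 (4,2) count=0: revealed 19 new [(1,1) (1,2) (1,3) (2,1) (2,2) (2,3) (2,4) (3,1) (3,2) (3,3) (3,4) (4,1) (4,2) (4,3) (4,4) (5,1) (5,2) (5,3) (5,4)] -> total=19
Click 2 (5,0) count=0: revealed 4 new [(4,0) (5,0) (6,0) (6,1)] -> total=23
Click 3 (0,2) count=2: revealed 1 new [(0,2)] -> total=24
Click 4 (5,5) count=3: revealed 1 new [(5,5)] -> total=25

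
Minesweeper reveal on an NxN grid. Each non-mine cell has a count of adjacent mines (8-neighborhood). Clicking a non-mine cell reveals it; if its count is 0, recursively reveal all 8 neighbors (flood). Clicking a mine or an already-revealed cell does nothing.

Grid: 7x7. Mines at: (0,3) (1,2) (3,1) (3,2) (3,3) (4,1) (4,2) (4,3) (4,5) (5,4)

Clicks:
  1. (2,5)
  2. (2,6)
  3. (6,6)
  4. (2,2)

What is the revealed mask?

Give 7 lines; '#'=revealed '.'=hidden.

Click 1 (2,5) count=0: revealed 12 new [(0,4) (0,5) (0,6) (1,4) (1,5) (1,6) (2,4) (2,5) (2,6) (3,4) (3,5) (3,6)] -> total=12
Click 2 (2,6) count=0: revealed 0 new [(none)] -> total=12
Click 3 (6,6) count=0: revealed 4 new [(5,5) (5,6) (6,5) (6,6)] -> total=16
Click 4 (2,2) count=4: revealed 1 new [(2,2)] -> total=17

Answer: ....###
....###
..#.###
....###
.......
.....##
.....##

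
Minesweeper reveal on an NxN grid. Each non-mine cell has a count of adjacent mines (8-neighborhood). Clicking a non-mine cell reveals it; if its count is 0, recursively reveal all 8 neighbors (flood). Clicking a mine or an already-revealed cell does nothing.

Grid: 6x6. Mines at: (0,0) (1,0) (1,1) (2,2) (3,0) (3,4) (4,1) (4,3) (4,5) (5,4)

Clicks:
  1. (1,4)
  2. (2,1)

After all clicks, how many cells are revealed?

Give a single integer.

Answer: 12

Derivation:
Click 1 (1,4) count=0: revealed 11 new [(0,2) (0,3) (0,4) (0,5) (1,2) (1,3) (1,4) (1,5) (2,3) (2,4) (2,5)] -> total=11
Click 2 (2,1) count=4: revealed 1 new [(2,1)] -> total=12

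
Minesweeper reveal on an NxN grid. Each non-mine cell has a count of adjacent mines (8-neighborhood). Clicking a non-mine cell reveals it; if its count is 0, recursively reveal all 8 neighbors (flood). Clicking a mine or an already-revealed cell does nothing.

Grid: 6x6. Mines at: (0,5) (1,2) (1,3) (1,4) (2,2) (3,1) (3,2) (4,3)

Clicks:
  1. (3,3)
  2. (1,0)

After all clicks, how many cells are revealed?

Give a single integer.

Click 1 (3,3) count=3: revealed 1 new [(3,3)] -> total=1
Click 2 (1,0) count=0: revealed 6 new [(0,0) (0,1) (1,0) (1,1) (2,0) (2,1)] -> total=7

Answer: 7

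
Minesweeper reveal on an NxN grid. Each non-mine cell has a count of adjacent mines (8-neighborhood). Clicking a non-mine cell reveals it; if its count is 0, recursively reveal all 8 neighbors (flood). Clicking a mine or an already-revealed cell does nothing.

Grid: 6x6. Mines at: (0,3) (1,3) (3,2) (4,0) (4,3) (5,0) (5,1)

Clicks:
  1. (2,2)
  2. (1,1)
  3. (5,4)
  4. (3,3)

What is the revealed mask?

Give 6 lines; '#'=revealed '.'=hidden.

Answer: ###...
###...
###...
##.#..
......
....#.

Derivation:
Click 1 (2,2) count=2: revealed 1 new [(2,2)] -> total=1
Click 2 (1,1) count=0: revealed 10 new [(0,0) (0,1) (0,2) (1,0) (1,1) (1,2) (2,0) (2,1) (3,0) (3,1)] -> total=11
Click 3 (5,4) count=1: revealed 1 new [(5,4)] -> total=12
Click 4 (3,3) count=2: revealed 1 new [(3,3)] -> total=13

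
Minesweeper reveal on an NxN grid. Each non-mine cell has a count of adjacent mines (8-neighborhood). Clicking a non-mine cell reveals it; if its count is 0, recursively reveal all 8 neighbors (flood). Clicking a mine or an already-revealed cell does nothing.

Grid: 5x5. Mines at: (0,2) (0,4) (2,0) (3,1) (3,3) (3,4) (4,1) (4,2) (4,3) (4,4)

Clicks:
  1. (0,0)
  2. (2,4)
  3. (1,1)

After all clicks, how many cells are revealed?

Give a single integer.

Answer: 5

Derivation:
Click 1 (0,0) count=0: revealed 4 new [(0,0) (0,1) (1,0) (1,1)] -> total=4
Click 2 (2,4) count=2: revealed 1 new [(2,4)] -> total=5
Click 3 (1,1) count=2: revealed 0 new [(none)] -> total=5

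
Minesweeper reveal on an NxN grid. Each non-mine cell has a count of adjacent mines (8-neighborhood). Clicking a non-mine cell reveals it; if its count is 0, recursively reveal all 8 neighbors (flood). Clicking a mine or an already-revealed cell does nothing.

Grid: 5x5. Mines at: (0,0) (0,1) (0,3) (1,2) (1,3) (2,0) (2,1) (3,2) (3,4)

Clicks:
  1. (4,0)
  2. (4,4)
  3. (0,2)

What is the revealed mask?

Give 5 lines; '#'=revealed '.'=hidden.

Answer: ..#..
.....
.....
##...
##..#

Derivation:
Click 1 (4,0) count=0: revealed 4 new [(3,0) (3,1) (4,0) (4,1)] -> total=4
Click 2 (4,4) count=1: revealed 1 new [(4,4)] -> total=5
Click 3 (0,2) count=4: revealed 1 new [(0,2)] -> total=6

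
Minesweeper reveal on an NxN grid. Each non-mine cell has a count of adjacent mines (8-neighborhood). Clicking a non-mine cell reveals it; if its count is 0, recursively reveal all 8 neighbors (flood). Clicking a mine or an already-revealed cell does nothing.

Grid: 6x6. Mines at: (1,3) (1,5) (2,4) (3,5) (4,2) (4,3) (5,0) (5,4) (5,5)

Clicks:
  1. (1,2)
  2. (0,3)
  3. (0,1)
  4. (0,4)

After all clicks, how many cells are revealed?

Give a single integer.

Answer: 16

Derivation:
Click 1 (1,2) count=1: revealed 1 new [(1,2)] -> total=1
Click 2 (0,3) count=1: revealed 1 new [(0,3)] -> total=2
Click 3 (0,1) count=0: revealed 13 new [(0,0) (0,1) (0,2) (1,0) (1,1) (2,0) (2,1) (2,2) (3,0) (3,1) (3,2) (4,0) (4,1)] -> total=15
Click 4 (0,4) count=2: revealed 1 new [(0,4)] -> total=16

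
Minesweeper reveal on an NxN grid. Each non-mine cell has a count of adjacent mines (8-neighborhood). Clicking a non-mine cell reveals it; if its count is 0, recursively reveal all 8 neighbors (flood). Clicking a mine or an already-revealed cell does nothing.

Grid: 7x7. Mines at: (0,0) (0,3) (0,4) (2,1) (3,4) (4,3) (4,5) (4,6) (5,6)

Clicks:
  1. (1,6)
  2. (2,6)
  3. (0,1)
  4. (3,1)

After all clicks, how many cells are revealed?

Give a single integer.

Click 1 (1,6) count=0: revealed 8 new [(0,5) (0,6) (1,5) (1,6) (2,5) (2,6) (3,5) (3,6)] -> total=8
Click 2 (2,6) count=0: revealed 0 new [(none)] -> total=8
Click 3 (0,1) count=1: revealed 1 new [(0,1)] -> total=9
Click 4 (3,1) count=1: revealed 1 new [(3,1)] -> total=10

Answer: 10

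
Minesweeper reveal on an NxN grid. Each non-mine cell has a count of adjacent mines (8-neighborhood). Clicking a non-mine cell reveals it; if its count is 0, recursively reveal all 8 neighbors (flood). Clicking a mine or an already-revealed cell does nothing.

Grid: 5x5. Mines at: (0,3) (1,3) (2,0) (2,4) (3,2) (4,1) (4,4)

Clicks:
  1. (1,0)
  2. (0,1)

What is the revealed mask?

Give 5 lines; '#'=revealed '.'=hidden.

Click 1 (1,0) count=1: revealed 1 new [(1,0)] -> total=1
Click 2 (0,1) count=0: revealed 5 new [(0,0) (0,1) (0,2) (1,1) (1,2)] -> total=6

Answer: ###..
###..
.....
.....
.....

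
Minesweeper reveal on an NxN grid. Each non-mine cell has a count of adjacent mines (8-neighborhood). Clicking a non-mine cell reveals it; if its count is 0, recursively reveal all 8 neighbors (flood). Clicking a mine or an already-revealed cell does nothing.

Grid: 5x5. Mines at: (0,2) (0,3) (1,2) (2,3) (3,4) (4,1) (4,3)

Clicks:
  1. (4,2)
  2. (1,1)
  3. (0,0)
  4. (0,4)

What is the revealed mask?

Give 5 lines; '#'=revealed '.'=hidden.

Click 1 (4,2) count=2: revealed 1 new [(4,2)] -> total=1
Click 2 (1,1) count=2: revealed 1 new [(1,1)] -> total=2
Click 3 (0,0) count=0: revealed 7 new [(0,0) (0,1) (1,0) (2,0) (2,1) (3,0) (3,1)] -> total=9
Click 4 (0,4) count=1: revealed 1 new [(0,4)] -> total=10

Answer: ##..#
##...
##...
##...
..#..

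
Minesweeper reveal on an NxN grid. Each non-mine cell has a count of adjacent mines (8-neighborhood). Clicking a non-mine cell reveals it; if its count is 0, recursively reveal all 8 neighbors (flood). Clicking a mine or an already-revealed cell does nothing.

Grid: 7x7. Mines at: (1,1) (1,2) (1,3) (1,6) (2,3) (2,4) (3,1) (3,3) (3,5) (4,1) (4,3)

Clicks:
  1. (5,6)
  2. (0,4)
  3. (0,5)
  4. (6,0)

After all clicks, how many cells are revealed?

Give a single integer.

Click 1 (5,6) count=0: revealed 17 new [(4,4) (4,5) (4,6) (5,0) (5,1) (5,2) (5,3) (5,4) (5,5) (5,6) (6,0) (6,1) (6,2) (6,3) (6,4) (6,5) (6,6)] -> total=17
Click 2 (0,4) count=1: revealed 1 new [(0,4)] -> total=18
Click 3 (0,5) count=1: revealed 1 new [(0,5)] -> total=19
Click 4 (6,0) count=0: revealed 0 new [(none)] -> total=19

Answer: 19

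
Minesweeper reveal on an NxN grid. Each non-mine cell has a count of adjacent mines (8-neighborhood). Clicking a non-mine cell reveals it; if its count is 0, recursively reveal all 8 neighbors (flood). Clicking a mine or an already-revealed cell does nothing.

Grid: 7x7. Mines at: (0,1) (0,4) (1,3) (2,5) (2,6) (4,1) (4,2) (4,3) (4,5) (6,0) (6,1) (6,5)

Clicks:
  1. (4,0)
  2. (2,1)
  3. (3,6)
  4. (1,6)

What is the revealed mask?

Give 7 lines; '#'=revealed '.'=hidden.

Click 1 (4,0) count=1: revealed 1 new [(4,0)] -> total=1
Click 2 (2,1) count=0: revealed 9 new [(1,0) (1,1) (1,2) (2,0) (2,1) (2,2) (3,0) (3,1) (3,2)] -> total=10
Click 3 (3,6) count=3: revealed 1 new [(3,6)] -> total=11
Click 4 (1,6) count=2: revealed 1 new [(1,6)] -> total=12

Answer: .......
###...#
###....
###...#
#......
.......
.......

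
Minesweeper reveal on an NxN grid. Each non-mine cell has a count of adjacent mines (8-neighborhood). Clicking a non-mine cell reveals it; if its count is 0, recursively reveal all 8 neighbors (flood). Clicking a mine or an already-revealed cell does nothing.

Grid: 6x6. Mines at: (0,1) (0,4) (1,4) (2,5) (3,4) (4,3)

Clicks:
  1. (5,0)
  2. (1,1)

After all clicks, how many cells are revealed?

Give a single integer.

Click 1 (5,0) count=0: revealed 18 new [(1,0) (1,1) (1,2) (1,3) (2,0) (2,1) (2,2) (2,3) (3,0) (3,1) (3,2) (3,3) (4,0) (4,1) (4,2) (5,0) (5,1) (5,2)] -> total=18
Click 2 (1,1) count=1: revealed 0 new [(none)] -> total=18

Answer: 18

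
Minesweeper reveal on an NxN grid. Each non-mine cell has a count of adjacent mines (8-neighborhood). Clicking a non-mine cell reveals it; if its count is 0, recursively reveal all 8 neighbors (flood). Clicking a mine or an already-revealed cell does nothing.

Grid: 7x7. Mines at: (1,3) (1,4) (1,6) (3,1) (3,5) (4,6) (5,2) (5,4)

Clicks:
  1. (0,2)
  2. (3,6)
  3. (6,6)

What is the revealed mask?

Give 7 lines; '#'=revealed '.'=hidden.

Click 1 (0,2) count=1: revealed 1 new [(0,2)] -> total=1
Click 2 (3,6) count=2: revealed 1 new [(3,6)] -> total=2
Click 3 (6,6) count=0: revealed 4 new [(5,5) (5,6) (6,5) (6,6)] -> total=6

Answer: ..#....
.......
.......
......#
.......
.....##
.....##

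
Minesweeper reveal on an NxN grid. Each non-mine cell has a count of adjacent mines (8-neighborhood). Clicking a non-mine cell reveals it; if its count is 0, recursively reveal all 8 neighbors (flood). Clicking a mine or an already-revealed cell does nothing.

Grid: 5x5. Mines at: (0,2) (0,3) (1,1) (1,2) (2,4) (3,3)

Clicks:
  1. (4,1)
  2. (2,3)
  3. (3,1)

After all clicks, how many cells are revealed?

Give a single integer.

Click 1 (4,1) count=0: revealed 9 new [(2,0) (2,1) (2,2) (3,0) (3,1) (3,2) (4,0) (4,1) (4,2)] -> total=9
Click 2 (2,3) count=3: revealed 1 new [(2,3)] -> total=10
Click 3 (3,1) count=0: revealed 0 new [(none)] -> total=10

Answer: 10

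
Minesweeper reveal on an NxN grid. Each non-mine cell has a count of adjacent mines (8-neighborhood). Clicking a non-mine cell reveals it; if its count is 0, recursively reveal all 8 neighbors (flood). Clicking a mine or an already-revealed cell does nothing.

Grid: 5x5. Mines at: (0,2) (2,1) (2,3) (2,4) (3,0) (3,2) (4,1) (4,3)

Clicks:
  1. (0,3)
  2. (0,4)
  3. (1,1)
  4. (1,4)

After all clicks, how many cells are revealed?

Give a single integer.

Click 1 (0,3) count=1: revealed 1 new [(0,3)] -> total=1
Click 2 (0,4) count=0: revealed 3 new [(0,4) (1,3) (1,4)] -> total=4
Click 3 (1,1) count=2: revealed 1 new [(1,1)] -> total=5
Click 4 (1,4) count=2: revealed 0 new [(none)] -> total=5

Answer: 5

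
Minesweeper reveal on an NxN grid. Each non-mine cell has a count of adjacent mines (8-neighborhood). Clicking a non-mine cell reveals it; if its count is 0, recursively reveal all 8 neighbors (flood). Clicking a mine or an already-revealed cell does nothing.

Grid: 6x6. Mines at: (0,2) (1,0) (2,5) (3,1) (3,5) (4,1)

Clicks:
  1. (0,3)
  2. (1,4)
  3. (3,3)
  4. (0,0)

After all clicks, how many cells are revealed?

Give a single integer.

Click 1 (0,3) count=1: revealed 1 new [(0,3)] -> total=1
Click 2 (1,4) count=1: revealed 1 new [(1,4)] -> total=2
Click 3 (3,3) count=0: revealed 16 new [(1,2) (1,3) (2,2) (2,3) (2,4) (3,2) (3,3) (3,4) (4,2) (4,3) (4,4) (4,5) (5,2) (5,3) (5,4) (5,5)] -> total=18
Click 4 (0,0) count=1: revealed 1 new [(0,0)] -> total=19

Answer: 19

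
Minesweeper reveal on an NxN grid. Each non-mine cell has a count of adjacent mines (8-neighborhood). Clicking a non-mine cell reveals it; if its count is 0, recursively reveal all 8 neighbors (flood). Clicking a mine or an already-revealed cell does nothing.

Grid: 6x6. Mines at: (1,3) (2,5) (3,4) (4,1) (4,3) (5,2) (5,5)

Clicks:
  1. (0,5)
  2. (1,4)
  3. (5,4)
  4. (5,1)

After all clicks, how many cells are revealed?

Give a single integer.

Click 1 (0,5) count=0: revealed 4 new [(0,4) (0,5) (1,4) (1,5)] -> total=4
Click 2 (1,4) count=2: revealed 0 new [(none)] -> total=4
Click 3 (5,4) count=2: revealed 1 new [(5,4)] -> total=5
Click 4 (5,1) count=2: revealed 1 new [(5,1)] -> total=6

Answer: 6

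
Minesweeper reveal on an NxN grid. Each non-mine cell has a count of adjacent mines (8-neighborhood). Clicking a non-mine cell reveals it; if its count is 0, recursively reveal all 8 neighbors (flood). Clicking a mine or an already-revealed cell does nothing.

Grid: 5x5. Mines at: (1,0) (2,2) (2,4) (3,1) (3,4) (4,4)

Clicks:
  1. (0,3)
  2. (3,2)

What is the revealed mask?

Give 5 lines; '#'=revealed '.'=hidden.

Answer: .####
.####
.....
..#..
.....

Derivation:
Click 1 (0,3) count=0: revealed 8 new [(0,1) (0,2) (0,3) (0,4) (1,1) (1,2) (1,3) (1,4)] -> total=8
Click 2 (3,2) count=2: revealed 1 new [(3,2)] -> total=9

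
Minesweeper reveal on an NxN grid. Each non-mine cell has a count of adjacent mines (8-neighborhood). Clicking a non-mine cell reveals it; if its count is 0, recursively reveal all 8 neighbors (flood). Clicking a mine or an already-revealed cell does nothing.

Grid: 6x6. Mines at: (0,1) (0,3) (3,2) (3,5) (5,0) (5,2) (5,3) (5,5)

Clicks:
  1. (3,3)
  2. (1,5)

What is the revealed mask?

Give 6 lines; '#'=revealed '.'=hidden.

Answer: ....##
....##
....##
...#..
......
......

Derivation:
Click 1 (3,3) count=1: revealed 1 new [(3,3)] -> total=1
Click 2 (1,5) count=0: revealed 6 new [(0,4) (0,5) (1,4) (1,5) (2,4) (2,5)] -> total=7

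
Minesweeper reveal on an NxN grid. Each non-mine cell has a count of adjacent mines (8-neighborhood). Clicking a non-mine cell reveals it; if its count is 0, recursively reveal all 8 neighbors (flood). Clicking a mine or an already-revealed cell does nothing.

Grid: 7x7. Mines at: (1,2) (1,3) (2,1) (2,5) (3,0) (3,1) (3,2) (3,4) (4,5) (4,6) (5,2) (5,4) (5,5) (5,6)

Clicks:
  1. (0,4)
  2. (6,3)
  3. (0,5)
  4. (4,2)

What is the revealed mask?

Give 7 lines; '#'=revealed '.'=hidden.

Click 1 (0,4) count=1: revealed 1 new [(0,4)] -> total=1
Click 2 (6,3) count=2: revealed 1 new [(6,3)] -> total=2
Click 3 (0,5) count=0: revealed 5 new [(0,5) (0,6) (1,4) (1,5) (1,6)] -> total=7
Click 4 (4,2) count=3: revealed 1 new [(4,2)] -> total=8

Answer: ....###
....###
.......
.......
..#....
.......
...#...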